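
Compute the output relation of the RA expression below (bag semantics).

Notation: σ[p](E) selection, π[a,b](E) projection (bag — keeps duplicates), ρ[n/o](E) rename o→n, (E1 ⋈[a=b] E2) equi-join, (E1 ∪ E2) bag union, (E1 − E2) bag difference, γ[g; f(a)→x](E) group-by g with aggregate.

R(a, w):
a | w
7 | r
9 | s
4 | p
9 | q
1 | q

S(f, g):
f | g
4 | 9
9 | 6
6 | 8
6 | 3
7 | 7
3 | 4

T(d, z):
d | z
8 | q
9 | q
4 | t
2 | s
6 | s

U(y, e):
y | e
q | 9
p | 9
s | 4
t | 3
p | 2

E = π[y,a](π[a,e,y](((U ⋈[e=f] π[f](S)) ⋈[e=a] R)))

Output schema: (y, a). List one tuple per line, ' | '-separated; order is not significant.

Subexpression sizes:
  U → 5
  S → 6
  π[f](S) → 6
  (U ⋈[e=f] π[f](S)) → 4
  R → 5
  ((U ⋈[e=f] π[f](S)) ⋈[e=a] R) → 5
  π[a,e,y](((U ⋈[e=f] π[f](S)) ⋈[e=a] R)) → 5
  π[y,a](π[a,e,y](((U ⋈[e=f] π[f](S)) ⋈[e=a] R))) → 5

== RESULT ==
y | a
p | 9
p | 9
q | 9
q | 9
s | 4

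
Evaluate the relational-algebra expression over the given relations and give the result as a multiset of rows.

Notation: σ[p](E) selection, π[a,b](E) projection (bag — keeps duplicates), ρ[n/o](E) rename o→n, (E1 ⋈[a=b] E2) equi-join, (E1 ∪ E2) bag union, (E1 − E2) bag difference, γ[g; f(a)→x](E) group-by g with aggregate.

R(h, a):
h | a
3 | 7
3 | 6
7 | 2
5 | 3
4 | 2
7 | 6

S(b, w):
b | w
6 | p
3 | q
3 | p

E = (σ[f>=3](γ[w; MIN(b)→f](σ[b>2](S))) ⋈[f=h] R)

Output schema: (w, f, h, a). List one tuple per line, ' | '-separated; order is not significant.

Subexpression sizes:
  S → 3
  σ[b>2](S) → 3
  γ[w; MIN(b)→f](σ[b>2](S)) → 2
  σ[f>=3](γ[w; MIN(b)→f](σ[b>2](S))) → 2
  R → 6
  (σ[f>=3](γ[w; MIN(b)→f](σ[b>2](S))) ⋈[f=h] R) → 4

== RESULT ==
w | f | h | a
p | 3 | 3 | 6
p | 3 | 3 | 7
q | 3 | 3 | 6
q | 3 | 3 | 7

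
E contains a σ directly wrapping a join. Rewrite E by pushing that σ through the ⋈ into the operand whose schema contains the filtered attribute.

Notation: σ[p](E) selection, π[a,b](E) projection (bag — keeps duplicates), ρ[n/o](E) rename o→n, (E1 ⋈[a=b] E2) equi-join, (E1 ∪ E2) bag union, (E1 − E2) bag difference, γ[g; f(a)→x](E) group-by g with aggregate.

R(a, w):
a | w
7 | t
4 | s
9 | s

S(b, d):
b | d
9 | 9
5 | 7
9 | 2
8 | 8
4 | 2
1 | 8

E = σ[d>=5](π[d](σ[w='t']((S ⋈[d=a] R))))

σ filters on w, owned by the right side.
E' = σ[d>=5](π[d]((S ⋈[d=a] σ[w='t'](R))))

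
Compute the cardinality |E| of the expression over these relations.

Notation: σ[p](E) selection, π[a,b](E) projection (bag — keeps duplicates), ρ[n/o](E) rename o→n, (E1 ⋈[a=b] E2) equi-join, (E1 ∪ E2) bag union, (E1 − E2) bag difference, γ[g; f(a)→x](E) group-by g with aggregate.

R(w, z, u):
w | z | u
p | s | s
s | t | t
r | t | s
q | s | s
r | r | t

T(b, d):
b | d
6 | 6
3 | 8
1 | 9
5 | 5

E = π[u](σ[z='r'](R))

Per-node cardinality:
  R → 5
  σ[z='r'](R) → 1
  π[u](σ[z='r'](R)) → 1

|E| = 1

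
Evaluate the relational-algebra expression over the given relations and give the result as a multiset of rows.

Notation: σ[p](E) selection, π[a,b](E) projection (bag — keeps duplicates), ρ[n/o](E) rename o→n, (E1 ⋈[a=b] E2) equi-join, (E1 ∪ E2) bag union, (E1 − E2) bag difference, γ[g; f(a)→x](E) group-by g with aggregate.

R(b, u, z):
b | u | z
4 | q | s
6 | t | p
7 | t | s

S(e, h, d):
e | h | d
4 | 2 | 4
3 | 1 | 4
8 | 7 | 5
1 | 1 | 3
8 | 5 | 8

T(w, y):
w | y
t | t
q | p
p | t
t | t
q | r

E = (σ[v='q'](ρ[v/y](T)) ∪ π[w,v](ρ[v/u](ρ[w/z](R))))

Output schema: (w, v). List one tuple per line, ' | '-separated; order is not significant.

Per-node cardinality:
  T → 5
  ρ[v/y](T) → 5
  σ[v='q'](ρ[v/y](T)) → 0
  R → 3
  ρ[w/z](R) → 3
  ρ[v/u](ρ[w/z](R)) → 3
  π[w,v](ρ[v/u](ρ[w/z](R))) → 3
  (σ[v='q'](ρ[v/y](T)) ∪ π[w,v](ρ[v/u](ρ[w/z](R)))) → 3

== RESULT ==
w | v
p | t
s | q
s | t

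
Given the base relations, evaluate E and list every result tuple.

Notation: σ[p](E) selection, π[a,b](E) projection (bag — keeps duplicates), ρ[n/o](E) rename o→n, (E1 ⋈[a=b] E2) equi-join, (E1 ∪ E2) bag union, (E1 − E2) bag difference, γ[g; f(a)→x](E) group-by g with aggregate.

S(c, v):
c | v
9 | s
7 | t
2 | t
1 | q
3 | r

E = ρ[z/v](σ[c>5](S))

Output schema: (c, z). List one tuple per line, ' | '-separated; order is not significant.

Subexpression sizes:
  S → 5
  σ[c>5](S) → 2
  ρ[z/v](σ[c>5](S)) → 2

== RESULT ==
c | z
7 | t
9 | s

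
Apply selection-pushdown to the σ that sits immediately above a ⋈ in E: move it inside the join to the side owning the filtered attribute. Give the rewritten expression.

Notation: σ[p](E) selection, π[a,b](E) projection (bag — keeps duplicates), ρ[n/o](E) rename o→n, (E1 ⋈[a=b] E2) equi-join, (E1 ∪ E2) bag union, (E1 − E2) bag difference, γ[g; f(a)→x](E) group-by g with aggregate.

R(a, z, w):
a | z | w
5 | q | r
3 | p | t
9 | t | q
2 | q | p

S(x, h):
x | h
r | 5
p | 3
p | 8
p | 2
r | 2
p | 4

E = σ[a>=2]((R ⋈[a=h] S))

σ filters on a, owned by the left side.
E' = (σ[a>=2](R) ⋈[a=h] S)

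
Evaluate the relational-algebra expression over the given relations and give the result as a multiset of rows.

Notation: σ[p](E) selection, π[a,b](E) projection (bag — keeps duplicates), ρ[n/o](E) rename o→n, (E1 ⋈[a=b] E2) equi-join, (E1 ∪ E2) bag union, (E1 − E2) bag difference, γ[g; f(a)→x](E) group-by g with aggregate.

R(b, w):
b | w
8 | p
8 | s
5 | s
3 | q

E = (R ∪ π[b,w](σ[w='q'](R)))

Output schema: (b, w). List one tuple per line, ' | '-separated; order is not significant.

Per-node cardinality:
  R → 4
  R → 4
  σ[w='q'](R) → 1
  π[b,w](σ[w='q'](R)) → 1
  (R ∪ π[b,w](σ[w='q'](R))) → 5

== RESULT ==
b | w
3 | q
3 | q
5 | s
8 | p
8 | s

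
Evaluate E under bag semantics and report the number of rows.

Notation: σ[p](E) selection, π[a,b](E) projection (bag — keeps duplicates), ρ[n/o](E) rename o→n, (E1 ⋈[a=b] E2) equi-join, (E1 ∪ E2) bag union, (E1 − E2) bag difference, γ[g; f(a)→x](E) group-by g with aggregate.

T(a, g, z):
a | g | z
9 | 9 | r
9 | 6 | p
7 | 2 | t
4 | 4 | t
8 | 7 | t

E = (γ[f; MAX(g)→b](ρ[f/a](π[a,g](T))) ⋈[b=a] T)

Stepwise |·|:
  T → 5
  π[a,g](T) → 5
  ρ[f/a](π[a,g](T)) → 5
  γ[f; MAX(g)→b](ρ[f/a](π[a,g](T))) → 4
  T → 5
  (γ[f; MAX(g)→b](ρ[f/a](π[a,g](T))) ⋈[b=a] T) → 4

|E| = 4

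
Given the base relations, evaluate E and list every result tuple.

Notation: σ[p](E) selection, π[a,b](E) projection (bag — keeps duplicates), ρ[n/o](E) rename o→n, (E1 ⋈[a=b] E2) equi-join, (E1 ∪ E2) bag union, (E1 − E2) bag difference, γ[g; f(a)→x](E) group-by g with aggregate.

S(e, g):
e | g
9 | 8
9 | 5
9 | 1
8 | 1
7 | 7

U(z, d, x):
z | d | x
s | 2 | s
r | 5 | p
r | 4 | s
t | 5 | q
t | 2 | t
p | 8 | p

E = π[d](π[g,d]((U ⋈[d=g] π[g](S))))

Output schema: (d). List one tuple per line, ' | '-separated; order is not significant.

Row counts bottom-up:
  U → 6
  S → 5
  π[g](S) → 5
  (U ⋈[d=g] π[g](S)) → 3
  π[g,d]((U ⋈[d=g] π[g](S))) → 3
  π[d](π[g,d]((U ⋈[d=g] π[g](S)))) → 3

== RESULT ==
d
5
5
8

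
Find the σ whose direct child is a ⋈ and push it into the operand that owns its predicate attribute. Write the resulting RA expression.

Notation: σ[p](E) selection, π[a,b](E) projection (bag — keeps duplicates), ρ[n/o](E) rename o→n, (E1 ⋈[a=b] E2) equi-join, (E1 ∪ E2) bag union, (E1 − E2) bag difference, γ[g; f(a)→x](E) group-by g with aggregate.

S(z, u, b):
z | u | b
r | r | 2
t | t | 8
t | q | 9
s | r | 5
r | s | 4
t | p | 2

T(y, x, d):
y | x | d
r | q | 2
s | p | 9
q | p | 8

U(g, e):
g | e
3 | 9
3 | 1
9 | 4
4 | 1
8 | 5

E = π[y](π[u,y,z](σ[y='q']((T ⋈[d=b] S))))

σ filters on y, owned by the left side.
E' = π[y](π[u,y,z]((σ[y='q'](T) ⋈[d=b] S)))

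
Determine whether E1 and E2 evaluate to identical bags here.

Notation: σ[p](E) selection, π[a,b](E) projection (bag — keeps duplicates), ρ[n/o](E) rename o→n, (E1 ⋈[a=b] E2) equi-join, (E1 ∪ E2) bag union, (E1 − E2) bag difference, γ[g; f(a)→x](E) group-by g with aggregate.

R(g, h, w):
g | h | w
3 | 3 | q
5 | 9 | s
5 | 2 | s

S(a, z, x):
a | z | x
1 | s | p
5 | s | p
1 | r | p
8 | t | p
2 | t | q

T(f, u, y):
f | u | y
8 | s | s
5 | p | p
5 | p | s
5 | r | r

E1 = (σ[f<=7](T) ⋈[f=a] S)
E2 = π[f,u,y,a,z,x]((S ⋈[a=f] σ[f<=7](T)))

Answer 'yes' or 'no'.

E1 stepwise |·|:
  T → 4
  σ[f<=7](T) → 3
  S → 5
  (σ[f<=7](T) ⋈[f=a] S) → 3
E2 stepwise |·|:
  S → 5
  T → 4
  σ[f<=7](T) → 3
  (S ⋈[a=f] σ[f<=7](T)) → 3
  π[f,u,y,a,z,x]((S ⋈[a=f] σ[f<=7](T))) → 3

E1 and E2 produce the same multiset:
f | u | y | a | z | x
5 | p | p | 5 | s | p
5 | p | s | 5 | s | p
5 | r | r | 5 | s | p

yes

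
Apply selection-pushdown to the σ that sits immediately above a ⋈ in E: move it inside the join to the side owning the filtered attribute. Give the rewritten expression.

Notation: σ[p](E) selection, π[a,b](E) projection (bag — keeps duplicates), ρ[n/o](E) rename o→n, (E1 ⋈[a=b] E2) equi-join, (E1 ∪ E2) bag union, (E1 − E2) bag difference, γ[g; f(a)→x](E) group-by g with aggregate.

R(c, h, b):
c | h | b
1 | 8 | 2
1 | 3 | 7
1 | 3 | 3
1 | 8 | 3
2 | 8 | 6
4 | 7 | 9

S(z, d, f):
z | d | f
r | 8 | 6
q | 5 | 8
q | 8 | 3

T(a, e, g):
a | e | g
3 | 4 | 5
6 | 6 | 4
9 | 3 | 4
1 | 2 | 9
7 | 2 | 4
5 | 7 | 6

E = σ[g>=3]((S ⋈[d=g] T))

σ filters on g, owned by the right side.
E' = (S ⋈[d=g] σ[g>=3](T))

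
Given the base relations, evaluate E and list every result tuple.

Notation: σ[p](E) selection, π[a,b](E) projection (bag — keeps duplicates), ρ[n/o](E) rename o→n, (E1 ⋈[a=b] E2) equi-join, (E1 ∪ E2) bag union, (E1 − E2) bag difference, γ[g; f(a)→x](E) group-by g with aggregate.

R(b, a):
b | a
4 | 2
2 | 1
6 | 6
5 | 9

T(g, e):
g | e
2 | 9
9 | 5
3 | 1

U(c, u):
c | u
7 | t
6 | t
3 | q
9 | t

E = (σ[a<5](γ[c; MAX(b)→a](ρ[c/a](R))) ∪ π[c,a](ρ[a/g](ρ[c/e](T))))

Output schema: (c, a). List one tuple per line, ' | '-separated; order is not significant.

Row counts bottom-up:
  R → 4
  ρ[c/a](R) → 4
  γ[c; MAX(b)→a](ρ[c/a](R)) → 4
  σ[a<5](γ[c; MAX(b)→a](ρ[c/a](R))) → 2
  T → 3
  ρ[c/e](T) → 3
  ρ[a/g](ρ[c/e](T)) → 3
  π[c,a](ρ[a/g](ρ[c/e](T))) → 3
  (σ[a<5](γ[c; MAX(b)→a](ρ[c/a](R))) ∪ π[c,a](ρ[a/g](ρ[c/e](T)))) → 5

== RESULT ==
c | a
1 | 2
1 | 3
2 | 4
5 | 9
9 | 2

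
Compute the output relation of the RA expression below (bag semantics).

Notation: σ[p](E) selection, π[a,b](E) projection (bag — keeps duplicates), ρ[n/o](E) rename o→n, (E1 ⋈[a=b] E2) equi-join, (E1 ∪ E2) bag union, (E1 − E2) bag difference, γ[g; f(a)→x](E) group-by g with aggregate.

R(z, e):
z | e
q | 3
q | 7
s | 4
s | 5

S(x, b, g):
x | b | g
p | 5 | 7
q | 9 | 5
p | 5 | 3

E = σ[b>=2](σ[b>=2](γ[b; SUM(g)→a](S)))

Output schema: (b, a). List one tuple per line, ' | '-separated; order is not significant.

Per-node cardinality:
  S → 3
  γ[b; SUM(g)→a](S) → 2
  σ[b>=2](γ[b; SUM(g)→a](S)) → 2
  σ[b>=2](σ[b>=2](γ[b; SUM(g)→a](S))) → 2

== RESULT ==
b | a
5 | 10
9 | 5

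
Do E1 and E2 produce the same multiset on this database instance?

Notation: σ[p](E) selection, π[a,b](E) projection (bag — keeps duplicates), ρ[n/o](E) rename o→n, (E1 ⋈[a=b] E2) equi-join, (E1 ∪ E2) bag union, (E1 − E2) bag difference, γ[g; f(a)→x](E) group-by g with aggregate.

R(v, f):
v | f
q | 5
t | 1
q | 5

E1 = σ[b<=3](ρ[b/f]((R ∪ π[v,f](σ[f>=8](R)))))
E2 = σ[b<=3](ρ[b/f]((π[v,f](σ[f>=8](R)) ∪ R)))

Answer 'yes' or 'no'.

E1 stepwise |·|:
  R → 3
  R → 3
  σ[f>=8](R) → 0
  π[v,f](σ[f>=8](R)) → 0
  (R ∪ π[v,f](σ[f>=8](R))) → 3
  ρ[b/f]((R ∪ π[v,f](σ[f>=8](R)))) → 3
  σ[b<=3](ρ[b/f]((R ∪ π[v,f](σ[f>=8](R))))) → 1
E2 stepwise |·|:
  R → 3
  σ[f>=8](R) → 0
  π[v,f](σ[f>=8](R)) → 0
  R → 3
  (π[v,f](σ[f>=8](R)) ∪ R) → 3
  ρ[b/f]((π[v,f](σ[f>=8](R)) ∪ R)) → 3
  σ[b<=3](ρ[b/f]((π[v,f](σ[f>=8](R)) ∪ R))) → 1

E1 and E2 produce the same multiset:
v | b
t | 1

yes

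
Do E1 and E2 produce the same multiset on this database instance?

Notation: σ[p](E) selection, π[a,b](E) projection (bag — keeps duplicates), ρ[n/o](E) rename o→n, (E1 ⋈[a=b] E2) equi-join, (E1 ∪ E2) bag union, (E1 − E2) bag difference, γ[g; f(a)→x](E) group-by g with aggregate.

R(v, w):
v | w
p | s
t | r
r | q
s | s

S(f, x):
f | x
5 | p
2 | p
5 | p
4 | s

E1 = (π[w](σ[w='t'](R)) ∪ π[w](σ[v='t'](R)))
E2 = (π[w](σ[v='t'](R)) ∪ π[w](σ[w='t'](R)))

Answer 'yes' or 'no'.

E1 row counts bottom-up:
  R → 4
  σ[w='t'](R) → 0
  π[w](σ[w='t'](R)) → 0
  R → 4
  σ[v='t'](R) → 1
  π[w](σ[v='t'](R)) → 1
  (π[w](σ[w='t'](R)) ∪ π[w](σ[v='t'](R))) → 1
E2 row counts bottom-up:
  R → 4
  σ[v='t'](R) → 1
  π[w](σ[v='t'](R)) → 1
  R → 4
  σ[w='t'](R) → 0
  π[w](σ[w='t'](R)) → 0
  (π[w](σ[v='t'](R)) ∪ π[w](σ[w='t'](R))) → 1

E1 and E2 produce the same multiset:
w
r

yes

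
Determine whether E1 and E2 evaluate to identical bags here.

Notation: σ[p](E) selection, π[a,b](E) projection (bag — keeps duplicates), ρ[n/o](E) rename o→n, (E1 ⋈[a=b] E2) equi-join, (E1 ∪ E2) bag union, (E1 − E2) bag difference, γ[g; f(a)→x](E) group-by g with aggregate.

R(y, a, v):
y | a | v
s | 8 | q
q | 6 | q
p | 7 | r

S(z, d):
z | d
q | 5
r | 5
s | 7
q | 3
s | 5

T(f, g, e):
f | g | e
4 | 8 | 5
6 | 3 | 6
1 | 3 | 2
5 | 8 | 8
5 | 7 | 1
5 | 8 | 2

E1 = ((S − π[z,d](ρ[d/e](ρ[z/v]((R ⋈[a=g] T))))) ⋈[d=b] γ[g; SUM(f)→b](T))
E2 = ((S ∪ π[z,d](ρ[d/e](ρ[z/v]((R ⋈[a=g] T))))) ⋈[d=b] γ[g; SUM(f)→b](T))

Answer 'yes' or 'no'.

E1 row counts bottom-up:
  S → 5
  R → 3
  T → 6
  (R ⋈[a=g] T) → 4
  ρ[z/v]((R ⋈[a=g] T)) → 4
  ρ[d/e](ρ[z/v]((R ⋈[a=g] T))) → 4
  π[z,d](ρ[d/e](ρ[z/v]((R ⋈[a=g] T)))) → 4
  (S − π[z,d](ρ[d/e](ρ[z/v]((R ⋈[a=g] T))))) → 4
  T → 6
  γ[g; SUM(f)→b](T) → 3
  ((S − π[z,d](ρ[d/e](ρ[z/v]((R ⋈[a=g] T))))) ⋈[d=b] γ[g; SUM(f)→b](T)) → 3
E2 row counts bottom-up:
  S → 5
  R → 3
  T → 6
  (R ⋈[a=g] T) → 4
  ρ[z/v]((R ⋈[a=g] T)) → 4
  ρ[d/e](ρ[z/v]((R ⋈[a=g] T))) → 4
  π[z,d](ρ[d/e](ρ[z/v]((R ⋈[a=g] T)))) → 4
  (S ∪ π[z,d](ρ[d/e](ρ[z/v]((R ⋈[a=g] T))))) → 9
  T → 6
  γ[g; SUM(f)→b](T) → 3
  ((S ∪ π[z,d](ρ[d/e](ρ[z/v]((R ⋈[a=g] T))))) ⋈[d=b] γ[g; SUM(f)→b](T)) → 5

E1 result:
z | d | g | b
r | 5 | 7 | 5
s | 5 | 7 | 5
s | 7 | 3 | 7
E2 result:
z | d | g | b
q | 5 | 7 | 5
q | 5 | 7 | 5
r | 5 | 7 | 5
s | 5 | 7 | 5
s | 7 | 3 | 7
Witness: ('q', 5, 7, 5) appears 0× in E1 but 2× in E2.

no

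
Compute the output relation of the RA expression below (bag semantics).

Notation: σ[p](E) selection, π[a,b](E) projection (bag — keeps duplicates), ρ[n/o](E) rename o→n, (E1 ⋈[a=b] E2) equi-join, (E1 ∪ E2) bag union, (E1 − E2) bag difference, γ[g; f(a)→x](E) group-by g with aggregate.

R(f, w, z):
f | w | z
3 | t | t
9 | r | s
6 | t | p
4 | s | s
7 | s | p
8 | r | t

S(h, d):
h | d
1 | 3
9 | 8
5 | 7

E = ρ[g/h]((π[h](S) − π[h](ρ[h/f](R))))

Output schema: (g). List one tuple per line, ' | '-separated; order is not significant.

Stepwise |·|:
  S → 3
  π[h](S) → 3
  R → 6
  ρ[h/f](R) → 6
  π[h](ρ[h/f](R)) → 6
  (π[h](S) − π[h](ρ[h/f](R))) → 2
  ρ[g/h]((π[h](S) − π[h](ρ[h/f](R)))) → 2

== RESULT ==
g
1
5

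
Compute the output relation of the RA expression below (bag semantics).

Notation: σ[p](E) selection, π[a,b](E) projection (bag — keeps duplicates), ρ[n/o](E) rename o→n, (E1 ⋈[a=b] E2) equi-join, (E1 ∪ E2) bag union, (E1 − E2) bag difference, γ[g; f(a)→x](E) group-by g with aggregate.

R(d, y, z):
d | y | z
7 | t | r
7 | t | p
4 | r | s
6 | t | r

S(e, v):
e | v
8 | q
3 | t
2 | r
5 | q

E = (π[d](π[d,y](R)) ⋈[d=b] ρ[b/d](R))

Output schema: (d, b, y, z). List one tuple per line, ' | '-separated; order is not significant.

Stepwise |·|:
  R → 4
  π[d,y](R) → 4
  π[d](π[d,y](R)) → 4
  R → 4
  ρ[b/d](R) → 4
  (π[d](π[d,y](R)) ⋈[d=b] ρ[b/d](R)) → 6

== RESULT ==
d | b | y | z
4 | 4 | r | s
6 | 6 | t | r
7 | 7 | t | p
7 | 7 | t | p
7 | 7 | t | r
7 | 7 | t | r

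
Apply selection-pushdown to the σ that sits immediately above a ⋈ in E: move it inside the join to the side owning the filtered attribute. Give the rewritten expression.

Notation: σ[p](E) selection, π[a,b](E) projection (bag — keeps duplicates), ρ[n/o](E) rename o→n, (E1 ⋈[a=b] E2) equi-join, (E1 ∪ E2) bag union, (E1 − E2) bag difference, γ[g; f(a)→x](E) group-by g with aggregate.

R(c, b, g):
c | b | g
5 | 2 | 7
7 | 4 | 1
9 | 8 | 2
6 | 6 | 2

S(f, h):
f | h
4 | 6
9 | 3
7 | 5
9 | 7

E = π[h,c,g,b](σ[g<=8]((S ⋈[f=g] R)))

σ filters on g, owned by the right side.
E' = π[h,c,g,b]((S ⋈[f=g] σ[g<=8](R)))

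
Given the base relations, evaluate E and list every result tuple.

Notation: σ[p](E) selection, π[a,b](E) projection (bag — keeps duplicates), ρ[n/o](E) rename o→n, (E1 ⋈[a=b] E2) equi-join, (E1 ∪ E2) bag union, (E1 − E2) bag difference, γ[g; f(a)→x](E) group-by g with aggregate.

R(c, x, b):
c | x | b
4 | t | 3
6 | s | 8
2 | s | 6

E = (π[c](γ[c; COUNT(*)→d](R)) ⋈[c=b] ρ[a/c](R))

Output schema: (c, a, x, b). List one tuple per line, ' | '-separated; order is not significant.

Stepwise |·|:
  R → 3
  γ[c; COUNT(*)→d](R) → 3
  π[c](γ[c; COUNT(*)→d](R)) → 3
  R → 3
  ρ[a/c](R) → 3
  (π[c](γ[c; COUNT(*)→d](R)) ⋈[c=b] ρ[a/c](R)) → 1

== RESULT ==
c | a | x | b
6 | 2 | s | 6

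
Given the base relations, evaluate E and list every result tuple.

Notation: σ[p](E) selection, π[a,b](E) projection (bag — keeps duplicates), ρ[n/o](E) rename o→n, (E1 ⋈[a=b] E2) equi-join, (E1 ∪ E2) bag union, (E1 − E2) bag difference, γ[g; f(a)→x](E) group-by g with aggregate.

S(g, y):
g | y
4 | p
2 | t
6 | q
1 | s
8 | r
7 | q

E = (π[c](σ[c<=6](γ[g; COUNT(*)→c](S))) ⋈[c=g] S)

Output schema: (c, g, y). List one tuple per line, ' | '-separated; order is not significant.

Row counts bottom-up:
  S → 6
  γ[g; COUNT(*)→c](S) → 6
  σ[c<=6](γ[g; COUNT(*)→c](S)) → 6
  π[c](σ[c<=6](γ[g; COUNT(*)→c](S))) → 6
  S → 6
  (π[c](σ[c<=6](γ[g; COUNT(*)→c](S))) ⋈[c=g] S) → 6

== RESULT ==
c | g | y
1 | 1 | s
1 | 1 | s
1 | 1 | s
1 | 1 | s
1 | 1 | s
1 | 1 | s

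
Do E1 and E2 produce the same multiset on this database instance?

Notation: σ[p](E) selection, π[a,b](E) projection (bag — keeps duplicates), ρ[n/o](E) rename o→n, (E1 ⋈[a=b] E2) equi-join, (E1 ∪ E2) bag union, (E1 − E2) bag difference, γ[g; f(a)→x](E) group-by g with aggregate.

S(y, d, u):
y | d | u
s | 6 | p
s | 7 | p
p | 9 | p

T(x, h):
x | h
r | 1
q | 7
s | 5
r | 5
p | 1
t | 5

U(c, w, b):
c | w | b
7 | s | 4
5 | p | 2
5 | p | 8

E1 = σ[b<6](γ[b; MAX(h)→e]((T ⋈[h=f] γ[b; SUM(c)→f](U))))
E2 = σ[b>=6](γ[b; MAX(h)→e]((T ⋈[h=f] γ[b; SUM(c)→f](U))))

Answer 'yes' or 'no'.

E1 subexpression sizes:
  T → 6
  U → 3
  γ[b; SUM(c)→f](U) → 3
  (T ⋈[h=f] γ[b; SUM(c)→f](U)) → 7
  γ[b; MAX(h)→e]((T ⋈[h=f] γ[b; SUM(c)→f](U))) → 3
  σ[b<6](γ[b; MAX(h)→e]((T ⋈[h=f] γ[b; SUM(c)→f](U)))) → 2
E2 subexpression sizes:
  T → 6
  U → 3
  γ[b; SUM(c)→f](U) → 3
  (T ⋈[h=f] γ[b; SUM(c)→f](U)) → 7
  γ[b; MAX(h)→e]((T ⋈[h=f] γ[b; SUM(c)→f](U))) → 3
  σ[b>=6](γ[b; MAX(h)→e]((T ⋈[h=f] γ[b; SUM(c)→f](U)))) → 1

E1 result:
b | e
2 | 5
4 | 7
E2 result:
b | e
8 | 5
Witness: (2, 5) appears 1× in E1 but 0× in E2.

no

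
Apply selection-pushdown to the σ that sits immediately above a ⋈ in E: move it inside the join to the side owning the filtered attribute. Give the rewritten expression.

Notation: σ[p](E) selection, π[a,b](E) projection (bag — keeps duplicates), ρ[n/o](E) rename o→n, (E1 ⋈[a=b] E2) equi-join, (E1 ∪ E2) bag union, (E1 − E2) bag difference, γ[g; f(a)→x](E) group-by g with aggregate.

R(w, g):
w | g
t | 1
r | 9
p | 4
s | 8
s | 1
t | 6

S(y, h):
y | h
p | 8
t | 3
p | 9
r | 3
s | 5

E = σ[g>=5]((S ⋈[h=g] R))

σ filters on g, owned by the right side.
E' = (S ⋈[h=g] σ[g>=5](R))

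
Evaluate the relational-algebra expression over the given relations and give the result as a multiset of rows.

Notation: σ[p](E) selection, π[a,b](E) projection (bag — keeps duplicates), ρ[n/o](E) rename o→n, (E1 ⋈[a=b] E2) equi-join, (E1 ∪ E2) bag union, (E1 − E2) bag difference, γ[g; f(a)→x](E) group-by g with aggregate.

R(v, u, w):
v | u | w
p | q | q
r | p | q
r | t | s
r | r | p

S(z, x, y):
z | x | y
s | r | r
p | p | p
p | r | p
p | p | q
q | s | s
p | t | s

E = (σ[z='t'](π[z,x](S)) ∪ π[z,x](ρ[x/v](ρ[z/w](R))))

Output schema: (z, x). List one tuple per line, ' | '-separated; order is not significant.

Row counts bottom-up:
  S → 6
  π[z,x](S) → 6
  σ[z='t'](π[z,x](S)) → 0
  R → 4
  ρ[z/w](R) → 4
  ρ[x/v](ρ[z/w](R)) → 4
  π[z,x](ρ[x/v](ρ[z/w](R))) → 4
  (σ[z='t'](π[z,x](S)) ∪ π[z,x](ρ[x/v](ρ[z/w](R)))) → 4

== RESULT ==
z | x
p | r
q | p
q | r
s | r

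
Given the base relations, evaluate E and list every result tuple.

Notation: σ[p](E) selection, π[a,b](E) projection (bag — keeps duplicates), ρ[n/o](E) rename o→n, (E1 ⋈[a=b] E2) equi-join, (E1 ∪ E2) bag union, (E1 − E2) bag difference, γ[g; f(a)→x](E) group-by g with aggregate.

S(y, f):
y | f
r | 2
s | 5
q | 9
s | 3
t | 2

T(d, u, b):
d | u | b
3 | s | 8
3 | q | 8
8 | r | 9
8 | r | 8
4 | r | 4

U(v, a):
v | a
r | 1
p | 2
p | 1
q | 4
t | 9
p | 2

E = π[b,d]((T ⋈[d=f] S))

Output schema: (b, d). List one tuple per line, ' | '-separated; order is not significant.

Subexpression sizes:
  T → 5
  S → 5
  (T ⋈[d=f] S) → 2
  π[b,d]((T ⋈[d=f] S)) → 2

== RESULT ==
b | d
8 | 3
8 | 3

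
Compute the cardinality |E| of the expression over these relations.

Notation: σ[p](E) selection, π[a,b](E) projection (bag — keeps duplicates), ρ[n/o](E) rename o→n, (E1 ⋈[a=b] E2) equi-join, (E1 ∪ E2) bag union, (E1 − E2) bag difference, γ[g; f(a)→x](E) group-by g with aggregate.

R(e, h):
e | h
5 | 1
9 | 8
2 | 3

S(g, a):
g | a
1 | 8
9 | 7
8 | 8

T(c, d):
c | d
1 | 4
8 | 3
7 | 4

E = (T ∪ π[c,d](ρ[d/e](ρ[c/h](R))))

Stepwise |·|:
  T → 3
  R → 3
  ρ[c/h](R) → 3
  ρ[d/e](ρ[c/h](R)) → 3
  π[c,d](ρ[d/e](ρ[c/h](R))) → 3
  (T ∪ π[c,d](ρ[d/e](ρ[c/h](R)))) → 6

|E| = 6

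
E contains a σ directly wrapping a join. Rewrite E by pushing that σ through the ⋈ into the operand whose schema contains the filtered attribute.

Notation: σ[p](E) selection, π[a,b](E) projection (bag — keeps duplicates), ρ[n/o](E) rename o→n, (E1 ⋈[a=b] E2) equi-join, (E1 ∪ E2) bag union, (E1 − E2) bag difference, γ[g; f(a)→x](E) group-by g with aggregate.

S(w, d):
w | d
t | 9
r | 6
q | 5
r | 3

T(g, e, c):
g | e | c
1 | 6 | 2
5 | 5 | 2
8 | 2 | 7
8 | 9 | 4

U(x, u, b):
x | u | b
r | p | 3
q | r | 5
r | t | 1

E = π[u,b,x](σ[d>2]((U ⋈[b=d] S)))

σ filters on d, owned by the right side.
E' = π[u,b,x]((U ⋈[b=d] σ[d>2](S)))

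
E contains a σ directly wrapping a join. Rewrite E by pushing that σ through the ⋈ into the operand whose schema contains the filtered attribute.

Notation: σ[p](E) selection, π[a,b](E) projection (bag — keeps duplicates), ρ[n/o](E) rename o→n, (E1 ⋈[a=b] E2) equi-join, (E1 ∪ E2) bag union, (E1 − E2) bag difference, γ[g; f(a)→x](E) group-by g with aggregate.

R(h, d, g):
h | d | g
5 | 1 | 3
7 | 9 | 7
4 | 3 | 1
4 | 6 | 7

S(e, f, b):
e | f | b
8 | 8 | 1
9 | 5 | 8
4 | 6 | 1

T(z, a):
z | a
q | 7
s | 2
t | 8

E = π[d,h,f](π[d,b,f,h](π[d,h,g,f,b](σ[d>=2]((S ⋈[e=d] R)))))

σ filters on d, owned by the right side.
E' = π[d,h,f](π[d,b,f,h](π[d,h,g,f,b]((S ⋈[e=d] σ[d>=2](R)))))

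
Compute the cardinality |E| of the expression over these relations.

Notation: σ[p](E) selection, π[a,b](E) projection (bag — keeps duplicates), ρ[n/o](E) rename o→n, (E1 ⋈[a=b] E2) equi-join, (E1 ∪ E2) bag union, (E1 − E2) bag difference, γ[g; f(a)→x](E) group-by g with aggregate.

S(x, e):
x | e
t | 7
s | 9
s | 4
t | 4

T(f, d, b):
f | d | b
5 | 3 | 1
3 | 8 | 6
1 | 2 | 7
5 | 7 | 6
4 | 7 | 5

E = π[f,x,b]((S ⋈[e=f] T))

Subexpression sizes:
  S → 4
  T → 5
  (S ⋈[e=f] T) → 2
  π[f,x,b]((S ⋈[e=f] T)) → 2

|E| = 2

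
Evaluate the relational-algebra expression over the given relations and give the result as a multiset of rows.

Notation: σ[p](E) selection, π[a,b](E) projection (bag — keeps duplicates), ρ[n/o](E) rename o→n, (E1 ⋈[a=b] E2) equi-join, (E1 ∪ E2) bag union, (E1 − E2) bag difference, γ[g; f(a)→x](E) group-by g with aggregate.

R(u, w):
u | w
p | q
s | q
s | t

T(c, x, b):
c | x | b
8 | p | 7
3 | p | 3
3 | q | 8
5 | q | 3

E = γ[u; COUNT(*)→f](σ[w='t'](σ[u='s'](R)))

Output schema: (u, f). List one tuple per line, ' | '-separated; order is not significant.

Row counts bottom-up:
  R → 3
  σ[u='s'](R) → 2
  σ[w='t'](σ[u='s'](R)) → 1
  γ[u; COUNT(*)→f](σ[w='t'](σ[u='s'](R))) → 1

== RESULT ==
u | f
s | 1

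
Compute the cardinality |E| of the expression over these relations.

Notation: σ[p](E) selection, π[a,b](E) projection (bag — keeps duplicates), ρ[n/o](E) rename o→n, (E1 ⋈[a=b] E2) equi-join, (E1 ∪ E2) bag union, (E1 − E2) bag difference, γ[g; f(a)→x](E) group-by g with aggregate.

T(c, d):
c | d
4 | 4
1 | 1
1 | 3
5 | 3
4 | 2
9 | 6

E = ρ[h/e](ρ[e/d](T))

Stepwise |·|:
  T → 6
  ρ[e/d](T) → 6
  ρ[h/e](ρ[e/d](T)) → 6

|E| = 6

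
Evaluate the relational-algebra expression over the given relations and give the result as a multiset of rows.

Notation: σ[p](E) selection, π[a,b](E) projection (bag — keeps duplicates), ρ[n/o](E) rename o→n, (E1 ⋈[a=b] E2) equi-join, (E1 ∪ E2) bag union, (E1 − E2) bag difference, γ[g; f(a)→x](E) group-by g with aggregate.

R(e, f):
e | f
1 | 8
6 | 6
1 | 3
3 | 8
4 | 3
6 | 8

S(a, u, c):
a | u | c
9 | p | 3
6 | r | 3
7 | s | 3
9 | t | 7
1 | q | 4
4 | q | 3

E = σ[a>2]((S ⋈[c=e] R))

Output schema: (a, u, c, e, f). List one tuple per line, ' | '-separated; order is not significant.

Per-node cardinality:
  S → 6
  R → 6
  (S ⋈[c=e] R) → 5
  σ[a>2]((S ⋈[c=e] R)) → 4

== RESULT ==
a | u | c | e | f
4 | q | 3 | 3 | 8
6 | r | 3 | 3 | 8
7 | s | 3 | 3 | 8
9 | p | 3 | 3 | 8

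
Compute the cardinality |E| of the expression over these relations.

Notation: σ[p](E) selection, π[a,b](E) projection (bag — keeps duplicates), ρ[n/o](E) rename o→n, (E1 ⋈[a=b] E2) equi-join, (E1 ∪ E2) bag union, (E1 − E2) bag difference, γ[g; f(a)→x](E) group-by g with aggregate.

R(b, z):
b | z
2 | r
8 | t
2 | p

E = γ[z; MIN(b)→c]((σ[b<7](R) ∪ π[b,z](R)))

Per-node cardinality:
  R → 3
  σ[b<7](R) → 2
  R → 3
  π[b,z](R) → 3
  (σ[b<7](R) ∪ π[b,z](R)) → 5
  γ[z; MIN(b)→c]((σ[b<7](R) ∪ π[b,z](R))) → 3

|E| = 3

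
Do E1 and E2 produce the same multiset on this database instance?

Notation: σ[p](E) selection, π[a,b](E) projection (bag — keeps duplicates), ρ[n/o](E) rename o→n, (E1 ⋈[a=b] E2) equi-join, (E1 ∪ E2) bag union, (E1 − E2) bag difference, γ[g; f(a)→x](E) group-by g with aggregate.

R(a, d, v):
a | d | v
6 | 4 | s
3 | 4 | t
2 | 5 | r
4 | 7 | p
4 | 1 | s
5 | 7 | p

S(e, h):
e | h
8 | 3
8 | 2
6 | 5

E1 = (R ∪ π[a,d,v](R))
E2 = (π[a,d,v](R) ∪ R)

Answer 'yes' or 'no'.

E1 per-node cardinality:
  R → 6
  R → 6
  π[a,d,v](R) → 6
  (R ∪ π[a,d,v](R)) → 12
E2 per-node cardinality:
  R → 6
  π[a,d,v](R) → 6
  R → 6
  (π[a,d,v](R) ∪ R) → 12

E1 and E2 produce the same multiset:
a | d | v
2 | 5 | r
2 | 5 | r
3 | 4 | t
3 | 4 | t
4 | 1 | s
4 | 1 | s
4 | 7 | p
4 | 7 | p
5 | 7 | p
5 | 7 | p
6 | 4 | s
6 | 4 | s

yes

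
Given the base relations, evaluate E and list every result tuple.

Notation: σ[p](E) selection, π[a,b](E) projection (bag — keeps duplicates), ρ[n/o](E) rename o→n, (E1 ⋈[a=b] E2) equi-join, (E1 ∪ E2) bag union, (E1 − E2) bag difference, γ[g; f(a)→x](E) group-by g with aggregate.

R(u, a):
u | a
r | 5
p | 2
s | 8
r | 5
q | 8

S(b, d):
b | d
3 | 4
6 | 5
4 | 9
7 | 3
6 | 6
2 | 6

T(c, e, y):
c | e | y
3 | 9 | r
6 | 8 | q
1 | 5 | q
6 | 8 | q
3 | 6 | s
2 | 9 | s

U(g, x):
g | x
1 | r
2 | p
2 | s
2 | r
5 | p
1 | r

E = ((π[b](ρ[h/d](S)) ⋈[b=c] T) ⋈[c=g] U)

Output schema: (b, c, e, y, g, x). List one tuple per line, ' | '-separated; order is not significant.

Row counts bottom-up:
  S → 6
  ρ[h/d](S) → 6
  π[b](ρ[h/d](S)) → 6
  T → 6
  (π[b](ρ[h/d](S)) ⋈[b=c] T) → 7
  U → 6
  ((π[b](ρ[h/d](S)) ⋈[b=c] T) ⋈[c=g] U) → 3

== RESULT ==
b | c | e | y | g | x
2 | 2 | 9 | s | 2 | p
2 | 2 | 9 | s | 2 | r
2 | 2 | 9 | s | 2 | s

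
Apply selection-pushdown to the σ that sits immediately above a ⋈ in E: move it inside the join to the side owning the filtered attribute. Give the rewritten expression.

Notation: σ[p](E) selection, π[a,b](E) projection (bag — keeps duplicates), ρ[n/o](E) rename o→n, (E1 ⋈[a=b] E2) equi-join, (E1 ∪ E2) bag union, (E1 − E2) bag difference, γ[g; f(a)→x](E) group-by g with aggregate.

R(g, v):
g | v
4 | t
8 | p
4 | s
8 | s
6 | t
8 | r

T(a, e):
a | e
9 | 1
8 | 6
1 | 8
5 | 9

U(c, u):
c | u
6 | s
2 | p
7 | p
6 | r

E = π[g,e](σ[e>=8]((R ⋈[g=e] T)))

σ filters on e, owned by the right side.
E' = π[g,e]((R ⋈[g=e] σ[e>=8](T)))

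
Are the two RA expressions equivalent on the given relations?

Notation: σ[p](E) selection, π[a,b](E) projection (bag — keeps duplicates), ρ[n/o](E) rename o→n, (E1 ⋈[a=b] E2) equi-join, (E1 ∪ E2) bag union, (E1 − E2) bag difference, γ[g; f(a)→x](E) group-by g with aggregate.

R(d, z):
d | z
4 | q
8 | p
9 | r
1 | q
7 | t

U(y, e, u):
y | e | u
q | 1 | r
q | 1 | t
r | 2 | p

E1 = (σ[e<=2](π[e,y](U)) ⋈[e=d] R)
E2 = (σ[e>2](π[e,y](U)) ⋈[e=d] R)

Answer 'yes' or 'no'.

E1 per-node cardinality:
  U → 3
  π[e,y](U) → 3
  σ[e<=2](π[e,y](U)) → 3
  R → 5
  (σ[e<=2](π[e,y](U)) ⋈[e=d] R) → 2
E2 per-node cardinality:
  U → 3
  π[e,y](U) → 3
  σ[e>2](π[e,y](U)) → 0
  R → 5
  (σ[e>2](π[e,y](U)) ⋈[e=d] R) → 0

E1 result:
e | y | d | z
1 | q | 1 | q
1 | q | 1 | q
E2 result:
e | y | d | z
(0 rows)
Witness: (1, 'q', 1, 'q') appears 2× in E1 but 0× in E2.

no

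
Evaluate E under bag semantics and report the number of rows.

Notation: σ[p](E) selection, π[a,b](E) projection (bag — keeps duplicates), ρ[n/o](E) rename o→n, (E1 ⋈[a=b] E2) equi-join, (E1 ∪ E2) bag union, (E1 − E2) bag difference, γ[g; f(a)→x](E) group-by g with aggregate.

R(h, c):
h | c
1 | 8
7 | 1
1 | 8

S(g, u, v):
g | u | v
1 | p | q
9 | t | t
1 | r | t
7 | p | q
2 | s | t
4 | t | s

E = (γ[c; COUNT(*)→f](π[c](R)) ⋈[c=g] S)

Row counts bottom-up:
  R → 3
  π[c](R) → 3
  γ[c; COUNT(*)→f](π[c](R)) → 2
  S → 6
  (γ[c; COUNT(*)→f](π[c](R)) ⋈[c=g] S) → 2

|E| = 2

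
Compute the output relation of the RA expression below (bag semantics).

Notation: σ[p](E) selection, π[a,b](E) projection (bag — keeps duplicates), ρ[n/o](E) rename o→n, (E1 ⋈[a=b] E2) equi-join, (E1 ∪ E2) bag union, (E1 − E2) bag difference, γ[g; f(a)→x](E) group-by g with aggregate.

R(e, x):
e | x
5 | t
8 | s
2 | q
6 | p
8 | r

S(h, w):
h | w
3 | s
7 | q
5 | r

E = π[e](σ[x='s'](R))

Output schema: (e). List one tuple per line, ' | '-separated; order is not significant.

Per-node cardinality:
  R → 5
  σ[x='s'](R) → 1
  π[e](σ[x='s'](R)) → 1

== RESULT ==
e
8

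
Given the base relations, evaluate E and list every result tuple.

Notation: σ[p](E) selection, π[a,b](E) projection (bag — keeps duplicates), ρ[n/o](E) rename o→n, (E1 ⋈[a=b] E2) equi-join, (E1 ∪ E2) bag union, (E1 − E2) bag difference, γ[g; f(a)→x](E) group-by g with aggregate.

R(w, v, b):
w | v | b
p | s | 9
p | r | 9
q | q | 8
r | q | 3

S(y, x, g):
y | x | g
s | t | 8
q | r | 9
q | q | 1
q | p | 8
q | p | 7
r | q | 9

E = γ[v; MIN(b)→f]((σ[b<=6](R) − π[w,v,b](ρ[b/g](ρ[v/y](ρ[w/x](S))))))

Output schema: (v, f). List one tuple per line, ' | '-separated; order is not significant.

Stepwise |·|:
  R → 4
  σ[b<=6](R) → 1
  S → 6
  ρ[w/x](S) → 6
  ρ[v/y](ρ[w/x](S)) → 6
  ρ[b/g](ρ[v/y](ρ[w/x](S))) → 6
  π[w,v,b](ρ[b/g](ρ[v/y](ρ[w/x](S)))) → 6
  (σ[b<=6](R) − π[w,v,b](ρ[b/g](ρ[v/y](ρ[w/x](S))))) → 1
  γ[v; MIN(b)→f]((σ[b<=6](R) − π[w,v,b](ρ[b/g](ρ[v/y](ρ[w/x](S)))))) → 1

== RESULT ==
v | f
q | 3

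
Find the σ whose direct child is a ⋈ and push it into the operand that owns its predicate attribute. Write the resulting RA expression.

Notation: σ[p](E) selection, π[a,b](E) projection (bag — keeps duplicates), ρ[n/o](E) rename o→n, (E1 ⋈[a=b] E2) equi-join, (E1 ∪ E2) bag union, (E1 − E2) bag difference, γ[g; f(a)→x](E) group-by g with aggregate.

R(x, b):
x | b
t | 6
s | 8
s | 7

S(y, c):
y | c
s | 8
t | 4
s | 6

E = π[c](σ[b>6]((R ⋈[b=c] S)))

σ filters on b, owned by the left side.
E' = π[c]((σ[b>6](R) ⋈[b=c] S))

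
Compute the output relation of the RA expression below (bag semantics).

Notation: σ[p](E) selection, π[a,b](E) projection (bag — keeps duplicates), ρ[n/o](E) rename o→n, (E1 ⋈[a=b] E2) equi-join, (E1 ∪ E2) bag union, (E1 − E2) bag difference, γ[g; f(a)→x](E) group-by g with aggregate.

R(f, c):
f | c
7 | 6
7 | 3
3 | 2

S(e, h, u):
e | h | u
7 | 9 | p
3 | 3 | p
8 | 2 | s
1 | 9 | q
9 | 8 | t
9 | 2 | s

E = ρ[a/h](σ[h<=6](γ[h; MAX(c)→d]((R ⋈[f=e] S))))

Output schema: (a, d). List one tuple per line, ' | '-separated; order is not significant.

Per-node cardinality:
  R → 3
  S → 6
  (R ⋈[f=e] S) → 3
  γ[h; MAX(c)→d]((R ⋈[f=e] S)) → 2
  σ[h<=6](γ[h; MAX(c)→d]((R ⋈[f=e] S))) → 1
  ρ[a/h](σ[h<=6](γ[h; MAX(c)→d]((R ⋈[f=e] S)))) → 1

== RESULT ==
a | d
3 | 2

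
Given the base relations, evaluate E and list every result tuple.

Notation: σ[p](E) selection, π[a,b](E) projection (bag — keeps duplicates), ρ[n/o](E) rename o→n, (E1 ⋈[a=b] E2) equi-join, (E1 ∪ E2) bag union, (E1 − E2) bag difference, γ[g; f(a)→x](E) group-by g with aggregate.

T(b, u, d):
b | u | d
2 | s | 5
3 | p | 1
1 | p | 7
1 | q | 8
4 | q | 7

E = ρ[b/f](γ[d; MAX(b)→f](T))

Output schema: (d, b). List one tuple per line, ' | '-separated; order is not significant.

Stepwise |·|:
  T → 5
  γ[d; MAX(b)→f](T) → 4
  ρ[b/f](γ[d; MAX(b)→f](T)) → 4

== RESULT ==
d | b
1 | 3
5 | 2
7 | 4
8 | 1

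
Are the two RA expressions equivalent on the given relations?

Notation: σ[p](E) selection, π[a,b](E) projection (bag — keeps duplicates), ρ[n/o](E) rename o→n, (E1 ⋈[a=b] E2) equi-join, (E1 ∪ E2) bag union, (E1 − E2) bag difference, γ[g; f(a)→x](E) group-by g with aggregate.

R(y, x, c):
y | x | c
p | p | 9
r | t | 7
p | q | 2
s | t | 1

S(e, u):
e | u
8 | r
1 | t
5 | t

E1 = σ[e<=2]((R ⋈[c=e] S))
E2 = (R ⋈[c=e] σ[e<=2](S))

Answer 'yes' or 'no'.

E1 subexpression sizes:
  R → 4
  S → 3
  (R ⋈[c=e] S) → 1
  σ[e<=2]((R ⋈[c=e] S)) → 1
E2 subexpression sizes:
  R → 4
  S → 3
  σ[e<=2](S) → 1
  (R ⋈[c=e] σ[e<=2](S)) → 1

E1 and E2 produce the same multiset:
y | x | c | e | u
s | t | 1 | 1 | t

yes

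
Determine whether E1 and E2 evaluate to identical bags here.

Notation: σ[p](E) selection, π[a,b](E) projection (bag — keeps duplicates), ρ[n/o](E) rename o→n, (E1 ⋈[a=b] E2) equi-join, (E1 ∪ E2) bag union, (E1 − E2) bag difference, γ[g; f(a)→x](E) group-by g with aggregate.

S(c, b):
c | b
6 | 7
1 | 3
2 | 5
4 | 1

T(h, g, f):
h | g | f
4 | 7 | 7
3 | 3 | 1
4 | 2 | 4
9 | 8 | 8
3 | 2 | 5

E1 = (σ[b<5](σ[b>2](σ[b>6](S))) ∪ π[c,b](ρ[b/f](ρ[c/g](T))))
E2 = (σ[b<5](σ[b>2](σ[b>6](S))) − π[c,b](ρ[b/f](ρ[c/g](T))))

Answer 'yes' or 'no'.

E1 row counts bottom-up:
  S → 4
  σ[b>6](S) → 1
  σ[b>2](σ[b>6](S)) → 1
  σ[b<5](σ[b>2](σ[b>6](S))) → 0
  T → 5
  ρ[c/g](T) → 5
  ρ[b/f](ρ[c/g](T)) → 5
  π[c,b](ρ[b/f](ρ[c/g](T))) → 5
  (σ[b<5](σ[b>2](σ[b>6](S))) ∪ π[c,b](ρ[b/f](ρ[c/g](T)))) → 5
E2 row counts bottom-up:
  S → 4
  σ[b>6](S) → 1
  σ[b>2](σ[b>6](S)) → 1
  σ[b<5](σ[b>2](σ[b>6](S))) → 0
  T → 5
  ρ[c/g](T) → 5
  ρ[b/f](ρ[c/g](T)) → 5
  π[c,b](ρ[b/f](ρ[c/g](T))) → 5
  (σ[b<5](σ[b>2](σ[b>6](S))) − π[c,b](ρ[b/f](ρ[c/g](T)))) → 0

E1 result:
c | b
2 | 4
2 | 5
3 | 1
7 | 7
8 | 8
E2 result:
c | b
(0 rows)
Witness: (8, 8) appears 1× in E1 but 0× in E2.

no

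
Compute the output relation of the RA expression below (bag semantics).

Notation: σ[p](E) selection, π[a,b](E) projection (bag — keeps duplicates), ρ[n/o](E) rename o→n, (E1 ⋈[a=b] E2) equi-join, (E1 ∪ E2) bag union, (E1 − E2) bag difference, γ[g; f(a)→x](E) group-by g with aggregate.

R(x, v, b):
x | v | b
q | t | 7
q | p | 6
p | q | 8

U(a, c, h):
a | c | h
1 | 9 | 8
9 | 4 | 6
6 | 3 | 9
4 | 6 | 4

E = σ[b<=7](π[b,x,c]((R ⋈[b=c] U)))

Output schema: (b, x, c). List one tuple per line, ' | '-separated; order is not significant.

Stepwise |·|:
  R → 3
  U → 4
  (R ⋈[b=c] U) → 1
  π[b,x,c]((R ⋈[b=c] U)) → 1
  σ[b<=7](π[b,x,c]((R ⋈[b=c] U))) → 1

== RESULT ==
b | x | c
6 | q | 6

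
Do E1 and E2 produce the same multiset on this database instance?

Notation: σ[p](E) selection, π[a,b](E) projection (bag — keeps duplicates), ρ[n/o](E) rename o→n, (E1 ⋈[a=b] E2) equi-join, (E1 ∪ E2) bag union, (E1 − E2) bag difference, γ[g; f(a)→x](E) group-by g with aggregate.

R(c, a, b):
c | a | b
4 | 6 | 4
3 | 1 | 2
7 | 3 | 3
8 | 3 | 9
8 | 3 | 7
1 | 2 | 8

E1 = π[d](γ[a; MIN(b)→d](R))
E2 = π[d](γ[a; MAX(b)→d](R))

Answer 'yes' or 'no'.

E1 row counts bottom-up:
  R → 6
  γ[a; MIN(b)→d](R) → 4
  π[d](γ[a; MIN(b)→d](R)) → 4
E2 row counts bottom-up:
  R → 6
  γ[a; MAX(b)→d](R) → 4
  π[d](γ[a; MAX(b)→d](R)) → 4

E1 result:
d
2
3
4
8
E2 result:
d
2
4
8
9
Witness: (3,) appears 1× in E1 but 0× in E2.

no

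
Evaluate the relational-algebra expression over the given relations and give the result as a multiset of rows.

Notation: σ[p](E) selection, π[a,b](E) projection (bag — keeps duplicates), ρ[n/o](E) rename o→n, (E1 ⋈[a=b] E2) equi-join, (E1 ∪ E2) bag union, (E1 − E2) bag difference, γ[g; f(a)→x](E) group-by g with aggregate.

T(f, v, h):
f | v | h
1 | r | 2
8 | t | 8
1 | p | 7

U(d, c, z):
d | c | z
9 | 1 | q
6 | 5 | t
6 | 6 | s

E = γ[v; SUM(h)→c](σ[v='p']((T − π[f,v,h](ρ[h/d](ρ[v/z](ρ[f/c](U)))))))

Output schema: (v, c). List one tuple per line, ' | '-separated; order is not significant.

Subexpression sizes:
  T → 3
  U → 3
  ρ[f/c](U) → 3
  ρ[v/z](ρ[f/c](U)) → 3
  ρ[h/d](ρ[v/z](ρ[f/c](U))) → 3
  π[f,v,h](ρ[h/d](ρ[v/z](ρ[f/c](U)))) → 3
  (T − π[f,v,h](ρ[h/d](ρ[v/z](ρ[f/c](U))))) → 3
  σ[v='p']((T − π[f,v,h](ρ[h/d](ρ[v/z](ρ[f/c](U)))))) → 1
  γ[v; SUM(h)→c](σ[v='p']((T − π[f,v,h](ρ[h/d](ρ[v/z](ρ[f/c](U))))))) → 1

== RESULT ==
v | c
p | 7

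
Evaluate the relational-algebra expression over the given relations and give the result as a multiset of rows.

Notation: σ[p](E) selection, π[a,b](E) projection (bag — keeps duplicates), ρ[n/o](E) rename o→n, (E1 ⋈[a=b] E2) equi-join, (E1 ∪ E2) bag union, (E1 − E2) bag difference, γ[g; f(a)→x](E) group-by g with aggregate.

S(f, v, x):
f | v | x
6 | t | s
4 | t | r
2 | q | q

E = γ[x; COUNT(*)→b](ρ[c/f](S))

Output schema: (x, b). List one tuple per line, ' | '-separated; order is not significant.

Stepwise |·|:
  S → 3
  ρ[c/f](S) → 3
  γ[x; COUNT(*)→b](ρ[c/f](S)) → 3

== RESULT ==
x | b
q | 1
r | 1
s | 1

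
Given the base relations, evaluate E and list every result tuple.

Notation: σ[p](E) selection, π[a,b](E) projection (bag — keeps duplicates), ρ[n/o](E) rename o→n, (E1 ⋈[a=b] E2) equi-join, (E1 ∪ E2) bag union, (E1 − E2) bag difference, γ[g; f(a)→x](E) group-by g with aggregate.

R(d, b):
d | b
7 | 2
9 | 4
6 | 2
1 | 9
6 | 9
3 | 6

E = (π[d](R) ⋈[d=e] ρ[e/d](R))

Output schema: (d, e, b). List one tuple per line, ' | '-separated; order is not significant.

Subexpression sizes:
  R → 6
  π[d](R) → 6
  R → 6
  ρ[e/d](R) → 6
  (π[d](R) ⋈[d=e] ρ[e/d](R)) → 8

== RESULT ==
d | e | b
1 | 1 | 9
3 | 3 | 6
6 | 6 | 2
6 | 6 | 2
6 | 6 | 9
6 | 6 | 9
7 | 7 | 2
9 | 9 | 4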